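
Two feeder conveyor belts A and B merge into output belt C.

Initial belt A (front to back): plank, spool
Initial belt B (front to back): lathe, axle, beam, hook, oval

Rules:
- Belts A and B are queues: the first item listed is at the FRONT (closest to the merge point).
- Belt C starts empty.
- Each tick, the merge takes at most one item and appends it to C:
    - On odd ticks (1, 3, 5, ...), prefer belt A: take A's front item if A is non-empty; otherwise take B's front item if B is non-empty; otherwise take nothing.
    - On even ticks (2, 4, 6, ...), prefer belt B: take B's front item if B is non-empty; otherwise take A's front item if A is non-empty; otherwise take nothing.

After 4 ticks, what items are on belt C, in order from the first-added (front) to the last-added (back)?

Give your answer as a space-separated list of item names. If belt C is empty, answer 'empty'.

Answer: plank lathe spool axle

Derivation:
Tick 1: prefer A, take plank from A; A=[spool] B=[lathe,axle,beam,hook,oval] C=[plank]
Tick 2: prefer B, take lathe from B; A=[spool] B=[axle,beam,hook,oval] C=[plank,lathe]
Tick 3: prefer A, take spool from A; A=[-] B=[axle,beam,hook,oval] C=[plank,lathe,spool]
Tick 4: prefer B, take axle from B; A=[-] B=[beam,hook,oval] C=[plank,lathe,spool,axle]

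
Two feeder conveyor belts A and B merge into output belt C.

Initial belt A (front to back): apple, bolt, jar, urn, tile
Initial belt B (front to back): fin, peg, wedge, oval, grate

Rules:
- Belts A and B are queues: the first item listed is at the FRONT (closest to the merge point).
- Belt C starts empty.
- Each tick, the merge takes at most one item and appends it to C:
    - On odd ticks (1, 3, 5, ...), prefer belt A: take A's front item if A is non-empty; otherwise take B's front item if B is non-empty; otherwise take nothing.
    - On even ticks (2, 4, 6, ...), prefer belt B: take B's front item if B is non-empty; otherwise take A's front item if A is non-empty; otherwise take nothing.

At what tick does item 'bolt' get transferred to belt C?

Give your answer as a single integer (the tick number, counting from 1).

Tick 1: prefer A, take apple from A; A=[bolt,jar,urn,tile] B=[fin,peg,wedge,oval,grate] C=[apple]
Tick 2: prefer B, take fin from B; A=[bolt,jar,urn,tile] B=[peg,wedge,oval,grate] C=[apple,fin]
Tick 3: prefer A, take bolt from A; A=[jar,urn,tile] B=[peg,wedge,oval,grate] C=[apple,fin,bolt]

Answer: 3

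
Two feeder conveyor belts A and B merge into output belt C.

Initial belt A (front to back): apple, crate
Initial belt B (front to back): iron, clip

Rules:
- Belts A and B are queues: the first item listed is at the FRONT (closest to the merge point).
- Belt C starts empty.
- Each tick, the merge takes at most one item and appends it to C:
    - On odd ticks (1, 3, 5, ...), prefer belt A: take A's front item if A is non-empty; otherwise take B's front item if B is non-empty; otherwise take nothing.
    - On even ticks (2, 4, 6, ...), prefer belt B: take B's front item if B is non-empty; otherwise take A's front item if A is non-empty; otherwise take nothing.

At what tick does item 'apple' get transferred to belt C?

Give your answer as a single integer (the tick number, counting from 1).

Answer: 1

Derivation:
Tick 1: prefer A, take apple from A; A=[crate] B=[iron,clip] C=[apple]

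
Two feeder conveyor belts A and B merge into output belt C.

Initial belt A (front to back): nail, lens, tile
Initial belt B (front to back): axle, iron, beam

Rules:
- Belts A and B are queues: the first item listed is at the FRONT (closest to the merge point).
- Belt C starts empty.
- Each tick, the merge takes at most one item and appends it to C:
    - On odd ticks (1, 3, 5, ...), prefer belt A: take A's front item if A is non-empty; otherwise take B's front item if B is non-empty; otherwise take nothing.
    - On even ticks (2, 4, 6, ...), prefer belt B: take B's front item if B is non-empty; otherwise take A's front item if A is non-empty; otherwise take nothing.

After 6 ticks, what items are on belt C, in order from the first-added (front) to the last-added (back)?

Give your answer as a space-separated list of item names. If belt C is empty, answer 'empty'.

Answer: nail axle lens iron tile beam

Derivation:
Tick 1: prefer A, take nail from A; A=[lens,tile] B=[axle,iron,beam] C=[nail]
Tick 2: prefer B, take axle from B; A=[lens,tile] B=[iron,beam] C=[nail,axle]
Tick 3: prefer A, take lens from A; A=[tile] B=[iron,beam] C=[nail,axle,lens]
Tick 4: prefer B, take iron from B; A=[tile] B=[beam] C=[nail,axle,lens,iron]
Tick 5: prefer A, take tile from A; A=[-] B=[beam] C=[nail,axle,lens,iron,tile]
Tick 6: prefer B, take beam from B; A=[-] B=[-] C=[nail,axle,lens,iron,tile,beam]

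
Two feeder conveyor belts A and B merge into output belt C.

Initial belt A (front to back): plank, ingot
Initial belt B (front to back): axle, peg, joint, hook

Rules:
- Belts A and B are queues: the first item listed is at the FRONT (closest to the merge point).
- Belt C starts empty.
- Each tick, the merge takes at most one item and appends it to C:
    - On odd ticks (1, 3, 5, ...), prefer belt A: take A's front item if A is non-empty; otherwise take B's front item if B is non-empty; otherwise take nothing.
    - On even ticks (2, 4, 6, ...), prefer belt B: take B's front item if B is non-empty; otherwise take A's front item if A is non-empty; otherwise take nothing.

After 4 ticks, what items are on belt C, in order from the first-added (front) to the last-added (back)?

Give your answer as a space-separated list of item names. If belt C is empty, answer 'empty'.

Answer: plank axle ingot peg

Derivation:
Tick 1: prefer A, take plank from A; A=[ingot] B=[axle,peg,joint,hook] C=[plank]
Tick 2: prefer B, take axle from B; A=[ingot] B=[peg,joint,hook] C=[plank,axle]
Tick 3: prefer A, take ingot from A; A=[-] B=[peg,joint,hook] C=[plank,axle,ingot]
Tick 4: prefer B, take peg from B; A=[-] B=[joint,hook] C=[plank,axle,ingot,peg]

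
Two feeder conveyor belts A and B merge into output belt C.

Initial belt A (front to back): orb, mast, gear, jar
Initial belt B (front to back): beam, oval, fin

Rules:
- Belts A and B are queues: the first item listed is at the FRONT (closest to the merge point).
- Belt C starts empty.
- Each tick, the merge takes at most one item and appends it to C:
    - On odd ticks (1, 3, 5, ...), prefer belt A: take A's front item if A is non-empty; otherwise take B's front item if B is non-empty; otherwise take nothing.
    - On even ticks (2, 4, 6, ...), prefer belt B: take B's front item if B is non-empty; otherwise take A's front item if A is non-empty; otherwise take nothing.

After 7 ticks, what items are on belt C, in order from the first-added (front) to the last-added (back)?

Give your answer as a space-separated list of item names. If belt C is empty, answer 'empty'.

Tick 1: prefer A, take orb from A; A=[mast,gear,jar] B=[beam,oval,fin] C=[orb]
Tick 2: prefer B, take beam from B; A=[mast,gear,jar] B=[oval,fin] C=[orb,beam]
Tick 3: prefer A, take mast from A; A=[gear,jar] B=[oval,fin] C=[orb,beam,mast]
Tick 4: prefer B, take oval from B; A=[gear,jar] B=[fin] C=[orb,beam,mast,oval]
Tick 5: prefer A, take gear from A; A=[jar] B=[fin] C=[orb,beam,mast,oval,gear]
Tick 6: prefer B, take fin from B; A=[jar] B=[-] C=[orb,beam,mast,oval,gear,fin]
Tick 7: prefer A, take jar from A; A=[-] B=[-] C=[orb,beam,mast,oval,gear,fin,jar]

Answer: orb beam mast oval gear fin jar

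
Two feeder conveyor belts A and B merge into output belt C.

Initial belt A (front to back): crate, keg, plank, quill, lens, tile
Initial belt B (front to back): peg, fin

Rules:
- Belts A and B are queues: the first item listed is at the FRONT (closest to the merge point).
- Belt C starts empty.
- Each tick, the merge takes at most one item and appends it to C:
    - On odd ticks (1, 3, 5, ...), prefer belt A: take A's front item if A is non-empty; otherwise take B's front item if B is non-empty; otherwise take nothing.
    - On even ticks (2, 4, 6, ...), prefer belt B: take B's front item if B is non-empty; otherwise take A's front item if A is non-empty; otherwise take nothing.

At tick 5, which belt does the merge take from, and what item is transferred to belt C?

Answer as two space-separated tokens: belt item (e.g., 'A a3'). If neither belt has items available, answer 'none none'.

Tick 1: prefer A, take crate from A; A=[keg,plank,quill,lens,tile] B=[peg,fin] C=[crate]
Tick 2: prefer B, take peg from B; A=[keg,plank,quill,lens,tile] B=[fin] C=[crate,peg]
Tick 3: prefer A, take keg from A; A=[plank,quill,lens,tile] B=[fin] C=[crate,peg,keg]
Tick 4: prefer B, take fin from B; A=[plank,quill,lens,tile] B=[-] C=[crate,peg,keg,fin]
Tick 5: prefer A, take plank from A; A=[quill,lens,tile] B=[-] C=[crate,peg,keg,fin,plank]

Answer: A plank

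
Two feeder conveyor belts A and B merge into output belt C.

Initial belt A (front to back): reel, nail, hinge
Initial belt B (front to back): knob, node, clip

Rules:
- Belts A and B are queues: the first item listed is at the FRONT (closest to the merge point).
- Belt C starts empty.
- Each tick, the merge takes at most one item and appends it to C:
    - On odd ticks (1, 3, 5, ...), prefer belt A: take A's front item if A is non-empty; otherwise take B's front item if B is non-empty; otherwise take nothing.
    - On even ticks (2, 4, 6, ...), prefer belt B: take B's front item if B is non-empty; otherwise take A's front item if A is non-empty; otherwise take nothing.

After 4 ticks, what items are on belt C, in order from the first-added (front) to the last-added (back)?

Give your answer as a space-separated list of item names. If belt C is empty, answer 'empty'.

Answer: reel knob nail node

Derivation:
Tick 1: prefer A, take reel from A; A=[nail,hinge] B=[knob,node,clip] C=[reel]
Tick 2: prefer B, take knob from B; A=[nail,hinge] B=[node,clip] C=[reel,knob]
Tick 3: prefer A, take nail from A; A=[hinge] B=[node,clip] C=[reel,knob,nail]
Tick 4: prefer B, take node from B; A=[hinge] B=[clip] C=[reel,knob,nail,node]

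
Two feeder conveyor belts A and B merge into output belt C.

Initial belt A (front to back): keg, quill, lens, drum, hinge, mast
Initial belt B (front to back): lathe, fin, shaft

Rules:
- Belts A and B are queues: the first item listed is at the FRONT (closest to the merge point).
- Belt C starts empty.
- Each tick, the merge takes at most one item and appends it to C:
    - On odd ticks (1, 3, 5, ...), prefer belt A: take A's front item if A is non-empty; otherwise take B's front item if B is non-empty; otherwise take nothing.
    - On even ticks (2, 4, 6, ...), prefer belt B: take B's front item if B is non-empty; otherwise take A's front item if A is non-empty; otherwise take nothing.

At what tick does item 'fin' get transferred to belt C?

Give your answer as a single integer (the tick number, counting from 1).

Tick 1: prefer A, take keg from A; A=[quill,lens,drum,hinge,mast] B=[lathe,fin,shaft] C=[keg]
Tick 2: prefer B, take lathe from B; A=[quill,lens,drum,hinge,mast] B=[fin,shaft] C=[keg,lathe]
Tick 3: prefer A, take quill from A; A=[lens,drum,hinge,mast] B=[fin,shaft] C=[keg,lathe,quill]
Tick 4: prefer B, take fin from B; A=[lens,drum,hinge,mast] B=[shaft] C=[keg,lathe,quill,fin]

Answer: 4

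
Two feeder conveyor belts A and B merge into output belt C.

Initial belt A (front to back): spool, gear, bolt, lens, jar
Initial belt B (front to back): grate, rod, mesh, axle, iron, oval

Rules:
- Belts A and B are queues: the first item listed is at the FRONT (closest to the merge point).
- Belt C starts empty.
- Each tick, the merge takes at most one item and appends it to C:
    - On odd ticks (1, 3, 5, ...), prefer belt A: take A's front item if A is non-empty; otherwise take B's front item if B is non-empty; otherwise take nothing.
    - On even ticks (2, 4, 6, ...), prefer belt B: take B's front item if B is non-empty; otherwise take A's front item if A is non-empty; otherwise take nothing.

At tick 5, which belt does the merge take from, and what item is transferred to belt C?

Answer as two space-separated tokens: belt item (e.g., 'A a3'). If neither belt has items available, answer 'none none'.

Answer: A bolt

Derivation:
Tick 1: prefer A, take spool from A; A=[gear,bolt,lens,jar] B=[grate,rod,mesh,axle,iron,oval] C=[spool]
Tick 2: prefer B, take grate from B; A=[gear,bolt,lens,jar] B=[rod,mesh,axle,iron,oval] C=[spool,grate]
Tick 3: prefer A, take gear from A; A=[bolt,lens,jar] B=[rod,mesh,axle,iron,oval] C=[spool,grate,gear]
Tick 4: prefer B, take rod from B; A=[bolt,lens,jar] B=[mesh,axle,iron,oval] C=[spool,grate,gear,rod]
Tick 5: prefer A, take bolt from A; A=[lens,jar] B=[mesh,axle,iron,oval] C=[spool,grate,gear,rod,bolt]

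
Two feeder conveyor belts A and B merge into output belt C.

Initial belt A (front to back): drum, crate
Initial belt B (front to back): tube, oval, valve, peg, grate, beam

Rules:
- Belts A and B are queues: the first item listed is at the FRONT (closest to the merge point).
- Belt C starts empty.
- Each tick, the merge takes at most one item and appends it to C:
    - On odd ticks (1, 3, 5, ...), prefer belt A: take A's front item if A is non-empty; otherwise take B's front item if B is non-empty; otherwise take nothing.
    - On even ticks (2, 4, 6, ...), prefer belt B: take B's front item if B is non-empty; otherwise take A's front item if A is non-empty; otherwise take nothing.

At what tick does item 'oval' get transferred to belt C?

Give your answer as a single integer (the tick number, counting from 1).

Tick 1: prefer A, take drum from A; A=[crate] B=[tube,oval,valve,peg,grate,beam] C=[drum]
Tick 2: prefer B, take tube from B; A=[crate] B=[oval,valve,peg,grate,beam] C=[drum,tube]
Tick 3: prefer A, take crate from A; A=[-] B=[oval,valve,peg,grate,beam] C=[drum,tube,crate]
Tick 4: prefer B, take oval from B; A=[-] B=[valve,peg,grate,beam] C=[drum,tube,crate,oval]

Answer: 4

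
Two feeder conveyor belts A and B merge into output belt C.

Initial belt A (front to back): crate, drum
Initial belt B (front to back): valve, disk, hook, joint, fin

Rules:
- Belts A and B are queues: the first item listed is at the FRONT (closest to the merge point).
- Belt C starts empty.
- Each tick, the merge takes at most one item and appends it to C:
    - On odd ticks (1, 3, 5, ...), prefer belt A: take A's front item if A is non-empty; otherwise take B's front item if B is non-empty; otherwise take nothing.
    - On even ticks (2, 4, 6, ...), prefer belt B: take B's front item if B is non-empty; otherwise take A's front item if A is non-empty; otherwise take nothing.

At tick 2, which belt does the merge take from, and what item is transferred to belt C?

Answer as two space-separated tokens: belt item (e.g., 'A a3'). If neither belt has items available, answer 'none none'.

Answer: B valve

Derivation:
Tick 1: prefer A, take crate from A; A=[drum] B=[valve,disk,hook,joint,fin] C=[crate]
Tick 2: prefer B, take valve from B; A=[drum] B=[disk,hook,joint,fin] C=[crate,valve]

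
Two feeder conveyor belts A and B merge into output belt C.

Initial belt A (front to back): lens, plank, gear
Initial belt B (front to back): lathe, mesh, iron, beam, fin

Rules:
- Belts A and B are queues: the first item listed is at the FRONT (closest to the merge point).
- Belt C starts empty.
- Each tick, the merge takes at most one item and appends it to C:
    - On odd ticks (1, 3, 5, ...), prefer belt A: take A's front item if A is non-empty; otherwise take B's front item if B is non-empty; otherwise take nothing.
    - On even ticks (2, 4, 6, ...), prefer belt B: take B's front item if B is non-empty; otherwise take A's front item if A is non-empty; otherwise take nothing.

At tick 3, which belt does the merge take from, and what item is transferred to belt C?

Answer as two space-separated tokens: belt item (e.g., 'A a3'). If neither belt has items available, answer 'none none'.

Tick 1: prefer A, take lens from A; A=[plank,gear] B=[lathe,mesh,iron,beam,fin] C=[lens]
Tick 2: prefer B, take lathe from B; A=[plank,gear] B=[mesh,iron,beam,fin] C=[lens,lathe]
Tick 3: prefer A, take plank from A; A=[gear] B=[mesh,iron,beam,fin] C=[lens,lathe,plank]

Answer: A plank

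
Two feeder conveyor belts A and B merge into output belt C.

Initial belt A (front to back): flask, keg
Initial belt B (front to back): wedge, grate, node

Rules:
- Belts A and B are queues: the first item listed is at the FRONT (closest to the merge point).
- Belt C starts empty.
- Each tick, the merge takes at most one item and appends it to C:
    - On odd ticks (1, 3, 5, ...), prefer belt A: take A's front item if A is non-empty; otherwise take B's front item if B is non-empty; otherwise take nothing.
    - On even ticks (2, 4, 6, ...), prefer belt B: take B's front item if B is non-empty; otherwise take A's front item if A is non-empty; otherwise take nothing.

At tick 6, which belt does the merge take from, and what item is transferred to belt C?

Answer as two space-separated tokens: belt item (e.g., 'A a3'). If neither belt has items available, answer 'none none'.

Answer: none none

Derivation:
Tick 1: prefer A, take flask from A; A=[keg] B=[wedge,grate,node] C=[flask]
Tick 2: prefer B, take wedge from B; A=[keg] B=[grate,node] C=[flask,wedge]
Tick 3: prefer A, take keg from A; A=[-] B=[grate,node] C=[flask,wedge,keg]
Tick 4: prefer B, take grate from B; A=[-] B=[node] C=[flask,wedge,keg,grate]
Tick 5: prefer A, take node from B; A=[-] B=[-] C=[flask,wedge,keg,grate,node]
Tick 6: prefer B, both empty, nothing taken; A=[-] B=[-] C=[flask,wedge,keg,grate,node]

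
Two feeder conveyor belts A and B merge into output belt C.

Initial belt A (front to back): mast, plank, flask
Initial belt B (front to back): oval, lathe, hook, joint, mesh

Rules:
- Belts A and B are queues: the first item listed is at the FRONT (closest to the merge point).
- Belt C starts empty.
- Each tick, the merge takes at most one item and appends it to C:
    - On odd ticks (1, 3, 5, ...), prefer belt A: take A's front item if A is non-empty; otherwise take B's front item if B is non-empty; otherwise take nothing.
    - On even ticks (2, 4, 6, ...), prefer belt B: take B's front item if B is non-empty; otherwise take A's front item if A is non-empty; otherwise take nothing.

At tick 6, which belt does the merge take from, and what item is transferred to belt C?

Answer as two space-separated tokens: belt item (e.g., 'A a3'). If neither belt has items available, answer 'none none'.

Answer: B hook

Derivation:
Tick 1: prefer A, take mast from A; A=[plank,flask] B=[oval,lathe,hook,joint,mesh] C=[mast]
Tick 2: prefer B, take oval from B; A=[plank,flask] B=[lathe,hook,joint,mesh] C=[mast,oval]
Tick 3: prefer A, take plank from A; A=[flask] B=[lathe,hook,joint,mesh] C=[mast,oval,plank]
Tick 4: prefer B, take lathe from B; A=[flask] B=[hook,joint,mesh] C=[mast,oval,plank,lathe]
Tick 5: prefer A, take flask from A; A=[-] B=[hook,joint,mesh] C=[mast,oval,plank,lathe,flask]
Tick 6: prefer B, take hook from B; A=[-] B=[joint,mesh] C=[mast,oval,plank,lathe,flask,hook]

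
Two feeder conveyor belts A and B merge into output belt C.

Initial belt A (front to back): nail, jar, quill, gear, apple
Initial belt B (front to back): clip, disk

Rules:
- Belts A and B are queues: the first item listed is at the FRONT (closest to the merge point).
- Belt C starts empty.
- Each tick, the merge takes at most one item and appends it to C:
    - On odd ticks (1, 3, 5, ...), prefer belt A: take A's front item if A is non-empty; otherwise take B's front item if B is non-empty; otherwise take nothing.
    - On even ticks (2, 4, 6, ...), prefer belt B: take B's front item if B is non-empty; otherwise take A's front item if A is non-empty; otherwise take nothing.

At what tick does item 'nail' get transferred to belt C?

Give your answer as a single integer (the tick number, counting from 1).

Answer: 1

Derivation:
Tick 1: prefer A, take nail from A; A=[jar,quill,gear,apple] B=[clip,disk] C=[nail]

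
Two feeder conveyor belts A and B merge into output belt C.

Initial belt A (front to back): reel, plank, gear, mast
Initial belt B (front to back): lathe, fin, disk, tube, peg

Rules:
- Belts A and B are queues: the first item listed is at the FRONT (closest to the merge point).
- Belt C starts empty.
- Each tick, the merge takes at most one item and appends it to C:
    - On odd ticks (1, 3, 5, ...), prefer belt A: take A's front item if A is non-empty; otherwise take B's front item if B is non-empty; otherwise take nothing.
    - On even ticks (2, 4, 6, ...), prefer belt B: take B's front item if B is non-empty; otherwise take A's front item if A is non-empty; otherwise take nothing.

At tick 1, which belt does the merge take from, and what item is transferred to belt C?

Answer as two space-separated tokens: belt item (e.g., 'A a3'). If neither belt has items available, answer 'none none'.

Tick 1: prefer A, take reel from A; A=[plank,gear,mast] B=[lathe,fin,disk,tube,peg] C=[reel]

Answer: A reel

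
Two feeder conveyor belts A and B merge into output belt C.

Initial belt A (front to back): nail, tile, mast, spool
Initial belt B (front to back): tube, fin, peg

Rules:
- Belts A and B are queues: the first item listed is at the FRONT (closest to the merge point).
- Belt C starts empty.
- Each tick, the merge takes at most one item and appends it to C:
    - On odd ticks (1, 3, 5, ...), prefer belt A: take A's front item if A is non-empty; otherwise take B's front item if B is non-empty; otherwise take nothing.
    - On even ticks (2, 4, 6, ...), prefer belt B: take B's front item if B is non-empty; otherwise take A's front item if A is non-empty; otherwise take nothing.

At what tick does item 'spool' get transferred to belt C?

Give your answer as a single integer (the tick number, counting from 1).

Tick 1: prefer A, take nail from A; A=[tile,mast,spool] B=[tube,fin,peg] C=[nail]
Tick 2: prefer B, take tube from B; A=[tile,mast,spool] B=[fin,peg] C=[nail,tube]
Tick 3: prefer A, take tile from A; A=[mast,spool] B=[fin,peg] C=[nail,tube,tile]
Tick 4: prefer B, take fin from B; A=[mast,spool] B=[peg] C=[nail,tube,tile,fin]
Tick 5: prefer A, take mast from A; A=[spool] B=[peg] C=[nail,tube,tile,fin,mast]
Tick 6: prefer B, take peg from B; A=[spool] B=[-] C=[nail,tube,tile,fin,mast,peg]
Tick 7: prefer A, take spool from A; A=[-] B=[-] C=[nail,tube,tile,fin,mast,peg,spool]

Answer: 7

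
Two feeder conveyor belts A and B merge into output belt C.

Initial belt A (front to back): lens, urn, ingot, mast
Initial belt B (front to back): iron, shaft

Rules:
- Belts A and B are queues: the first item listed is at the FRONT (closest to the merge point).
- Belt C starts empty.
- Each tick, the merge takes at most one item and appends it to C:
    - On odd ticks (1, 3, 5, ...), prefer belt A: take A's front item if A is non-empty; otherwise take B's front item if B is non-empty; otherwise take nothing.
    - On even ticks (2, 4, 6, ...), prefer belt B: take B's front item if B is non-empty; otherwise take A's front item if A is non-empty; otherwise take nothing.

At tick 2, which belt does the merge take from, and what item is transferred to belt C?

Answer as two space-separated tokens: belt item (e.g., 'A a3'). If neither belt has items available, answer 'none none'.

Answer: B iron

Derivation:
Tick 1: prefer A, take lens from A; A=[urn,ingot,mast] B=[iron,shaft] C=[lens]
Tick 2: prefer B, take iron from B; A=[urn,ingot,mast] B=[shaft] C=[lens,iron]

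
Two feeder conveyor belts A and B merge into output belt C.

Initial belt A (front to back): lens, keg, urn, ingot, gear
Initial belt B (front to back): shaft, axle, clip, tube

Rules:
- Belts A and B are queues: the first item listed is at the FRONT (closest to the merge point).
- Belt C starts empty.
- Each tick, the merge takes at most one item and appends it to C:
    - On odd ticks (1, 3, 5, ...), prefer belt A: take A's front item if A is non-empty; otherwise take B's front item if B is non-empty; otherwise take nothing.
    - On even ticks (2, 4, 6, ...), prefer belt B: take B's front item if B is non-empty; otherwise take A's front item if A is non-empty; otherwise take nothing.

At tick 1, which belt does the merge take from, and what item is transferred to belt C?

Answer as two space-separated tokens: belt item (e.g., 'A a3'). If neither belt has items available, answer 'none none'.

Tick 1: prefer A, take lens from A; A=[keg,urn,ingot,gear] B=[shaft,axle,clip,tube] C=[lens]

Answer: A lens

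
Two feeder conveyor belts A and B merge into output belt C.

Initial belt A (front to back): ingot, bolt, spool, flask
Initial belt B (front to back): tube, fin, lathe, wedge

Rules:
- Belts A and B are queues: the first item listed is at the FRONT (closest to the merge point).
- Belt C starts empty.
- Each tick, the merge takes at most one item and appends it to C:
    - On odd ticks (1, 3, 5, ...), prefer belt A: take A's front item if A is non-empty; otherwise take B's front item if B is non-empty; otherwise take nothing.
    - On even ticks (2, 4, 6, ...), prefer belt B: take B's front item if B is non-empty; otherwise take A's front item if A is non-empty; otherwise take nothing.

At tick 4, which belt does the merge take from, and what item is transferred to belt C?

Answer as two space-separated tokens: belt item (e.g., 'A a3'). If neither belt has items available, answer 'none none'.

Answer: B fin

Derivation:
Tick 1: prefer A, take ingot from A; A=[bolt,spool,flask] B=[tube,fin,lathe,wedge] C=[ingot]
Tick 2: prefer B, take tube from B; A=[bolt,spool,flask] B=[fin,lathe,wedge] C=[ingot,tube]
Tick 3: prefer A, take bolt from A; A=[spool,flask] B=[fin,lathe,wedge] C=[ingot,tube,bolt]
Tick 4: prefer B, take fin from B; A=[spool,flask] B=[lathe,wedge] C=[ingot,tube,bolt,fin]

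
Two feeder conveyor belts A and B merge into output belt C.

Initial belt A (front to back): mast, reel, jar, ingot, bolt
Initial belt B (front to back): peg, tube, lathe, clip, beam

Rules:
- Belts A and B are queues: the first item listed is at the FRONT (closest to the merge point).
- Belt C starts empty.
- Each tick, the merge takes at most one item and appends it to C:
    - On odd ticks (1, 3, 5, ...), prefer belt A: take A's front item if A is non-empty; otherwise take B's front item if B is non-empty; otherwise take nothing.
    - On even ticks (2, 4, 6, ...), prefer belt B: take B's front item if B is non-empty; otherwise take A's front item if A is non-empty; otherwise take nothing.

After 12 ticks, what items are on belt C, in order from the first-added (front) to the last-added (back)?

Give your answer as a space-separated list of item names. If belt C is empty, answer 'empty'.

Tick 1: prefer A, take mast from A; A=[reel,jar,ingot,bolt] B=[peg,tube,lathe,clip,beam] C=[mast]
Tick 2: prefer B, take peg from B; A=[reel,jar,ingot,bolt] B=[tube,lathe,clip,beam] C=[mast,peg]
Tick 3: prefer A, take reel from A; A=[jar,ingot,bolt] B=[tube,lathe,clip,beam] C=[mast,peg,reel]
Tick 4: prefer B, take tube from B; A=[jar,ingot,bolt] B=[lathe,clip,beam] C=[mast,peg,reel,tube]
Tick 5: prefer A, take jar from A; A=[ingot,bolt] B=[lathe,clip,beam] C=[mast,peg,reel,tube,jar]
Tick 6: prefer B, take lathe from B; A=[ingot,bolt] B=[clip,beam] C=[mast,peg,reel,tube,jar,lathe]
Tick 7: prefer A, take ingot from A; A=[bolt] B=[clip,beam] C=[mast,peg,reel,tube,jar,lathe,ingot]
Tick 8: prefer B, take clip from B; A=[bolt] B=[beam] C=[mast,peg,reel,tube,jar,lathe,ingot,clip]
Tick 9: prefer A, take bolt from A; A=[-] B=[beam] C=[mast,peg,reel,tube,jar,lathe,ingot,clip,bolt]
Tick 10: prefer B, take beam from B; A=[-] B=[-] C=[mast,peg,reel,tube,jar,lathe,ingot,clip,bolt,beam]
Tick 11: prefer A, both empty, nothing taken; A=[-] B=[-] C=[mast,peg,reel,tube,jar,lathe,ingot,clip,bolt,beam]
Tick 12: prefer B, both empty, nothing taken; A=[-] B=[-] C=[mast,peg,reel,tube,jar,lathe,ingot,clip,bolt,beam]

Answer: mast peg reel tube jar lathe ingot clip bolt beam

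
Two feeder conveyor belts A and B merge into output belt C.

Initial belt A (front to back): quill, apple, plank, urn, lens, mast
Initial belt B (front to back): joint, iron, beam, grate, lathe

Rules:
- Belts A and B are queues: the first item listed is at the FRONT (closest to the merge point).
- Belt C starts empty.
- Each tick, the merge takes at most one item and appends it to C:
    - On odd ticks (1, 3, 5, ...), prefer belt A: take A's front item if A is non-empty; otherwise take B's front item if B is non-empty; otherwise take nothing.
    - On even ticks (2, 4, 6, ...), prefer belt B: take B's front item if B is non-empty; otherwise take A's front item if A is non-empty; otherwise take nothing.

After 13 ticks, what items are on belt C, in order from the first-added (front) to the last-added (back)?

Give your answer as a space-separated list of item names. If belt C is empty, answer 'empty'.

Answer: quill joint apple iron plank beam urn grate lens lathe mast

Derivation:
Tick 1: prefer A, take quill from A; A=[apple,plank,urn,lens,mast] B=[joint,iron,beam,grate,lathe] C=[quill]
Tick 2: prefer B, take joint from B; A=[apple,plank,urn,lens,mast] B=[iron,beam,grate,lathe] C=[quill,joint]
Tick 3: prefer A, take apple from A; A=[plank,urn,lens,mast] B=[iron,beam,grate,lathe] C=[quill,joint,apple]
Tick 4: prefer B, take iron from B; A=[plank,urn,lens,mast] B=[beam,grate,lathe] C=[quill,joint,apple,iron]
Tick 5: prefer A, take plank from A; A=[urn,lens,mast] B=[beam,grate,lathe] C=[quill,joint,apple,iron,plank]
Tick 6: prefer B, take beam from B; A=[urn,lens,mast] B=[grate,lathe] C=[quill,joint,apple,iron,plank,beam]
Tick 7: prefer A, take urn from A; A=[lens,mast] B=[grate,lathe] C=[quill,joint,apple,iron,plank,beam,urn]
Tick 8: prefer B, take grate from B; A=[lens,mast] B=[lathe] C=[quill,joint,apple,iron,plank,beam,urn,grate]
Tick 9: prefer A, take lens from A; A=[mast] B=[lathe] C=[quill,joint,apple,iron,plank,beam,urn,grate,lens]
Tick 10: prefer B, take lathe from B; A=[mast] B=[-] C=[quill,joint,apple,iron,plank,beam,urn,grate,lens,lathe]
Tick 11: prefer A, take mast from A; A=[-] B=[-] C=[quill,joint,apple,iron,plank,beam,urn,grate,lens,lathe,mast]
Tick 12: prefer B, both empty, nothing taken; A=[-] B=[-] C=[quill,joint,apple,iron,plank,beam,urn,grate,lens,lathe,mast]
Tick 13: prefer A, both empty, nothing taken; A=[-] B=[-] C=[quill,joint,apple,iron,plank,beam,urn,grate,lens,lathe,mast]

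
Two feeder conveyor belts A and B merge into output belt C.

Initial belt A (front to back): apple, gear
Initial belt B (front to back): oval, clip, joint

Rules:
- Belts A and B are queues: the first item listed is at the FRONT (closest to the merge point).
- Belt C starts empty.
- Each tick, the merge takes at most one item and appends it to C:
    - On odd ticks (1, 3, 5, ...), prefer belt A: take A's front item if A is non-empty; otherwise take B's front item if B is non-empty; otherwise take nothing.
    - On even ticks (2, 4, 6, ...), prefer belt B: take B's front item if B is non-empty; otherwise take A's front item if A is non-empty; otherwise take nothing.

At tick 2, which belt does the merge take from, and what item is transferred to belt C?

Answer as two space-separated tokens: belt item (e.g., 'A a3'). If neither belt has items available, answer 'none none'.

Answer: B oval

Derivation:
Tick 1: prefer A, take apple from A; A=[gear] B=[oval,clip,joint] C=[apple]
Tick 2: prefer B, take oval from B; A=[gear] B=[clip,joint] C=[apple,oval]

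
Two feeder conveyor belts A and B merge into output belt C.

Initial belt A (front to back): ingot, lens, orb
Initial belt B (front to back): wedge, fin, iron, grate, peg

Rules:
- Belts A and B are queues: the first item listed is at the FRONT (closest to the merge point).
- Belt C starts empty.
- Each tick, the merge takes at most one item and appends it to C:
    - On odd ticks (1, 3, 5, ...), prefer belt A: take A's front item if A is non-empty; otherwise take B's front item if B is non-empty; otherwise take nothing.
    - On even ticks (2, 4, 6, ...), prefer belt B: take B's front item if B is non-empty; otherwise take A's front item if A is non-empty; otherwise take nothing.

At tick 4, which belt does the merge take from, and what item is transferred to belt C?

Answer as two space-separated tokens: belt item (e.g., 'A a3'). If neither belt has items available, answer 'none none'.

Answer: B fin

Derivation:
Tick 1: prefer A, take ingot from A; A=[lens,orb] B=[wedge,fin,iron,grate,peg] C=[ingot]
Tick 2: prefer B, take wedge from B; A=[lens,orb] B=[fin,iron,grate,peg] C=[ingot,wedge]
Tick 3: prefer A, take lens from A; A=[orb] B=[fin,iron,grate,peg] C=[ingot,wedge,lens]
Tick 4: prefer B, take fin from B; A=[orb] B=[iron,grate,peg] C=[ingot,wedge,lens,fin]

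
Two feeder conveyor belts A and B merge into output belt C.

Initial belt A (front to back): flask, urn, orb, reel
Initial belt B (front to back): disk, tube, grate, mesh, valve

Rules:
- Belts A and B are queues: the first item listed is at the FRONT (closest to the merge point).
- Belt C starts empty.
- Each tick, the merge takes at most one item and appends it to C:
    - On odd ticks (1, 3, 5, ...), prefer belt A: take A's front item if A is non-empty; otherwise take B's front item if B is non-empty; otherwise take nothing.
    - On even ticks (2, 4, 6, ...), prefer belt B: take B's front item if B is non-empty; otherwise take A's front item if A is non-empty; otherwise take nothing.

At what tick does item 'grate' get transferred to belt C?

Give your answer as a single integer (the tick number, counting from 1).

Answer: 6

Derivation:
Tick 1: prefer A, take flask from A; A=[urn,orb,reel] B=[disk,tube,grate,mesh,valve] C=[flask]
Tick 2: prefer B, take disk from B; A=[urn,orb,reel] B=[tube,grate,mesh,valve] C=[flask,disk]
Tick 3: prefer A, take urn from A; A=[orb,reel] B=[tube,grate,mesh,valve] C=[flask,disk,urn]
Tick 4: prefer B, take tube from B; A=[orb,reel] B=[grate,mesh,valve] C=[flask,disk,urn,tube]
Tick 5: prefer A, take orb from A; A=[reel] B=[grate,mesh,valve] C=[flask,disk,urn,tube,orb]
Tick 6: prefer B, take grate from B; A=[reel] B=[mesh,valve] C=[flask,disk,urn,tube,orb,grate]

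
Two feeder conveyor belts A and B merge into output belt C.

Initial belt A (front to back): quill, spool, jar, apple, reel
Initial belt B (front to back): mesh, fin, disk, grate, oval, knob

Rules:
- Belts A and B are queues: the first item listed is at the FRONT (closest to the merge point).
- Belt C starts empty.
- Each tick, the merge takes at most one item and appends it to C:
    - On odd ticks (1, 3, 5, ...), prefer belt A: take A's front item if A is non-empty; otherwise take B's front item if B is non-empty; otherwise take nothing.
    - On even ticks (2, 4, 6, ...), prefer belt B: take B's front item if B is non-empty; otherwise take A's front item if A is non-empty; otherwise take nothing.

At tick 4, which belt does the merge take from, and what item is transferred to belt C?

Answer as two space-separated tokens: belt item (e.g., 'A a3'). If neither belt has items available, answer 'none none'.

Tick 1: prefer A, take quill from A; A=[spool,jar,apple,reel] B=[mesh,fin,disk,grate,oval,knob] C=[quill]
Tick 2: prefer B, take mesh from B; A=[spool,jar,apple,reel] B=[fin,disk,grate,oval,knob] C=[quill,mesh]
Tick 3: prefer A, take spool from A; A=[jar,apple,reel] B=[fin,disk,grate,oval,knob] C=[quill,mesh,spool]
Tick 4: prefer B, take fin from B; A=[jar,apple,reel] B=[disk,grate,oval,knob] C=[quill,mesh,spool,fin]

Answer: B fin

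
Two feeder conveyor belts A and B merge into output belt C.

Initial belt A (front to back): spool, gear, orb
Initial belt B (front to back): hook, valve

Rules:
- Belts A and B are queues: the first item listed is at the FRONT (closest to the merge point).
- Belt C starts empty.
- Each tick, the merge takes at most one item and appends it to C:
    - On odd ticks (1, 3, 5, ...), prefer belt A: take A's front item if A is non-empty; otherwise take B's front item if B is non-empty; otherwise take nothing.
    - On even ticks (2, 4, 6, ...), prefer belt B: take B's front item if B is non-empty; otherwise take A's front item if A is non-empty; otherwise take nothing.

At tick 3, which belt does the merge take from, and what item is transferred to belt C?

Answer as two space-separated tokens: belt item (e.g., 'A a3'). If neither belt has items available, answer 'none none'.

Answer: A gear

Derivation:
Tick 1: prefer A, take spool from A; A=[gear,orb] B=[hook,valve] C=[spool]
Tick 2: prefer B, take hook from B; A=[gear,orb] B=[valve] C=[spool,hook]
Tick 3: prefer A, take gear from A; A=[orb] B=[valve] C=[spool,hook,gear]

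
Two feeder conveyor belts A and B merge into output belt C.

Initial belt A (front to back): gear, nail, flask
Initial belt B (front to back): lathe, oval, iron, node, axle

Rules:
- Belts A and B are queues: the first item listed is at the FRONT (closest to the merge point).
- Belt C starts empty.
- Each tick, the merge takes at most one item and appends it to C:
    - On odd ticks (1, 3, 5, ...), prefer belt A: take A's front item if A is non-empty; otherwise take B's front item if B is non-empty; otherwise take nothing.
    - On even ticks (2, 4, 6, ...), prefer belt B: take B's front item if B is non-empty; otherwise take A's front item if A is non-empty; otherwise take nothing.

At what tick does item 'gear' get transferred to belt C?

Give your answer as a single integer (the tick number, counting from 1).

Answer: 1

Derivation:
Tick 1: prefer A, take gear from A; A=[nail,flask] B=[lathe,oval,iron,node,axle] C=[gear]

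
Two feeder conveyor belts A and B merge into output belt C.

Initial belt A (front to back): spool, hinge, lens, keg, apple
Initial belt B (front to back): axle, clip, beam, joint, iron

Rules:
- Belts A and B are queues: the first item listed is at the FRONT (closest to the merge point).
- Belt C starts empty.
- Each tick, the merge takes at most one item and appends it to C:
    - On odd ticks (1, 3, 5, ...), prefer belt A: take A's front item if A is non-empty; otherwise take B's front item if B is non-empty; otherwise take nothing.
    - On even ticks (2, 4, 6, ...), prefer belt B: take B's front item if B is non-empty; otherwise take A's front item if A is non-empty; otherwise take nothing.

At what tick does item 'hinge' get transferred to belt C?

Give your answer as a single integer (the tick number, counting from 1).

Answer: 3

Derivation:
Tick 1: prefer A, take spool from A; A=[hinge,lens,keg,apple] B=[axle,clip,beam,joint,iron] C=[spool]
Tick 2: prefer B, take axle from B; A=[hinge,lens,keg,apple] B=[clip,beam,joint,iron] C=[spool,axle]
Tick 3: prefer A, take hinge from A; A=[lens,keg,apple] B=[clip,beam,joint,iron] C=[spool,axle,hinge]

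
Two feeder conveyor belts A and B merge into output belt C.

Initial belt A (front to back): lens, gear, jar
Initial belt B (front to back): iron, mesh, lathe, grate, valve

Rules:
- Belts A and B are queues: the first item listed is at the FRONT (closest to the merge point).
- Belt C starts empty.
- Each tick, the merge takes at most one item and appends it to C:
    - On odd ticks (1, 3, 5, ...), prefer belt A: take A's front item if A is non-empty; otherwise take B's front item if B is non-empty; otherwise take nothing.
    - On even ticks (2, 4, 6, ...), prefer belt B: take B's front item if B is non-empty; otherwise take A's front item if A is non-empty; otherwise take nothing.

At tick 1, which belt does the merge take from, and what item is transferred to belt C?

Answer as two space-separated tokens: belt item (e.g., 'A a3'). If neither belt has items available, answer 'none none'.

Answer: A lens

Derivation:
Tick 1: prefer A, take lens from A; A=[gear,jar] B=[iron,mesh,lathe,grate,valve] C=[lens]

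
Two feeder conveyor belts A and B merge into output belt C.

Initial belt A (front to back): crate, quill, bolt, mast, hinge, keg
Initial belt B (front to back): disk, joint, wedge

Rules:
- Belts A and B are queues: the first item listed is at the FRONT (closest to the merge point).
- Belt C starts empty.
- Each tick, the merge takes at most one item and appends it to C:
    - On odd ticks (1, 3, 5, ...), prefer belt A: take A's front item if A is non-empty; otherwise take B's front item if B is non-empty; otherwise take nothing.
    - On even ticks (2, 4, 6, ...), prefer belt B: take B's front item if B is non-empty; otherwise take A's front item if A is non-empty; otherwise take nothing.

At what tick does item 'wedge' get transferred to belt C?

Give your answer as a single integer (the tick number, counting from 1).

Tick 1: prefer A, take crate from A; A=[quill,bolt,mast,hinge,keg] B=[disk,joint,wedge] C=[crate]
Tick 2: prefer B, take disk from B; A=[quill,bolt,mast,hinge,keg] B=[joint,wedge] C=[crate,disk]
Tick 3: prefer A, take quill from A; A=[bolt,mast,hinge,keg] B=[joint,wedge] C=[crate,disk,quill]
Tick 4: prefer B, take joint from B; A=[bolt,mast,hinge,keg] B=[wedge] C=[crate,disk,quill,joint]
Tick 5: prefer A, take bolt from A; A=[mast,hinge,keg] B=[wedge] C=[crate,disk,quill,joint,bolt]
Tick 6: prefer B, take wedge from B; A=[mast,hinge,keg] B=[-] C=[crate,disk,quill,joint,bolt,wedge]

Answer: 6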